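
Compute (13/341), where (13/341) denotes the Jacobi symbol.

(13/341)
  = (341/13)    [QR: 13 ≡ 1 mod 4, sign kept]
  = (3/13)    [341 ≡ 3 mod 13]
  = (13/3)    [QR: 13 ≡ 1 mod 4, sign kept]
  = (1/3)    [13 ≡ 1 mod 3]
  = 1    [(1/3) = 1]

1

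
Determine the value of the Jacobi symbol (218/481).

1

(218/481)
  = (109/481)    [481 ≡ 1 mod 8 ⇒ (2/481) = +1]
  = (481/109)    [QR: 109 ≡ 1 mod 4, sign kept]
  = (45/109)    [481 ≡ 45 mod 109]
  = (109/45)    [QR: 45 ≡ 1 mod 4, sign kept]
  = (19/45)    [109 ≡ 19 mod 45]
  = (45/19)    [QR: 45 ≡ 1 mod 4, sign kept]
  = (7/19)    [45 ≡ 7 mod 19]
  = -(19/7)    [QR: both ≡ 3 mod 4, sign flips]
  = -(5/7)    [19 ≡ 5 mod 7]
  = -(7/5)    [QR: 5 ≡ 1 mod 4, sign kept]
  = -(2/5)    [7 ≡ 2 mod 5]
  = (1/5)    [5 ≡ 5 mod 8 ⇒ (2/5) = -1]
  = 1    [(1/5) = 1]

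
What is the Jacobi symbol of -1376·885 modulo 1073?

By multiplicativity, (-1376·885/1073) = (-1376/1073)·(885/1073).
First factor (-1376/1073):
Pull out -1: (-1376/1073) = (-1/1073)·(1376/1073). Since 1073 ≡ 1 (mod 4), (-1/1073) = +1. Now have (1376/1073).
Reduce the numerator: 1376 ≡ 303 (mod 1073), so (1376/1073) = (303/1073).
1073 ≡ 1 (mod 4), so quadratic reciprocity gives (303/1073) = (1073/303). Reduce: 1073 ≡ 164 (mod 303). Now have (164/303).
Factor out 2: 164 = 2^2·41. Since 303 ≡ 7 (mod 8), (2/303) = +1, and (2/303)^2 = +1. Now have (41/303).
41 ≡ 1 (mod 4), so quadratic reciprocity gives (41/303) = (303/41). Reduce: 303 ≡ 16 (mod 41). Now have (16/41).
Factor out 2: 16 = 2^4. Since 41 ≡ 1 (mod 8), (2/41) = +1, and (2/41)^4 = +1. Now have (1/41).
(1/41) = 1. Collecting the sign factors: 1.
Second factor (885/1073):
885 ≡ 1 (mod 4), so quadratic reciprocity gives (885/1073) = (1073/885). Reduce: 1073 ≡ 188 (mod 885). Now have (188/885).
Factor out 2: 188 = 2^2·47. Since 885 ≡ 5 (mod 8), (2/885) = -1, and (2/885)^2 = +1. Now have (47/885).
885 ≡ 1 (mod 4), so quadratic reciprocity gives (47/885) = (885/47). Reduce: 885 ≡ 39 (mod 47). Now have (39/47).
Both 39 ≡ 3 and 47 ≡ 3 (mod 4), so reciprocity gives (39/47) = -(47/39). Reduce: 47 ≡ 8 (mod 39). Now have -(8/39).
Factor out 2: 8 = 2^3. Since 39 ≡ 7 (mod 8), (2/39) = +1, and (2/39)^3 = +1. Now have -(1/39).
(1/39) = 1. Collecting the sign factors: -1.
Product: (1)·(-1) = -1.

-1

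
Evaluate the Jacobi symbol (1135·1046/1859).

-1

By multiplicativity, (1135·1046/1859) = (1135/1859)·(1046/1859).
First factor (1135/1859):
(1135/1859)
  = -(1859/1135)    [QR: both ≡ 3 mod 4, sign flips]
  = -(724/1135)    [1859 ≡ 724 mod 1135]
  = -(181/1135)    [1135 ≡ 7 mod 8 ⇒ (2/1135)^2 = +1]
  = -(1135/181)    [QR: 181 ≡ 1 mod 4, sign kept]
  = -(49/181)    [1135 ≡ 49 mod 181]
  = -(181/49)    [QR: 49 ≡ 1 mod 4, sign kept]
  = -(34/49)    [181 ≡ 34 mod 49]
  = -(17/49)    [49 ≡ 1 mod 8 ⇒ (2/49) = +1]
  = -(49/17)    [QR: 17 ≡ 1 mod 4, sign kept]
  = -(15/17)    [49 ≡ 15 mod 17]
  = -(17/15)    [QR: 17 ≡ 1 mod 4, sign kept]
  = -(2/15)    [17 ≡ 2 mod 15]
  = -(1/15)    [15 ≡ 7 mod 8 ⇒ (2/15) = +1]
  = -1    [(1/15) = 1]
Second factor (1046/1859):
(1046/1859)
  = -(523/1859)    [1859 ≡ 3 mod 8 ⇒ (2/1859) = -1]
  = (1859/523)    [QR: both ≡ 3 mod 4, sign flips]
  = (290/523)    [1859 ≡ 290 mod 523]
  = -(145/523)    [523 ≡ 3 mod 8 ⇒ (2/523) = -1]
  = -(523/145)    [QR: 145 ≡ 1 mod 4, sign kept]
  = -(88/145)    [523 ≡ 88 mod 145]
  = -(11/145)    [145 ≡ 1 mod 8 ⇒ (2/145)^3 = +1]
  = -(145/11)    [QR: 145 ≡ 1 mod 4, sign kept]
  = -(2/11)    [145 ≡ 2 mod 11]
  = (1/11)    [11 ≡ 3 mod 8 ⇒ (2/11) = -1]
  = 1    [(1/11) = 1]
Product: (-1)·(1) = -1.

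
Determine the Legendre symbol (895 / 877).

(895 / 877)
  = (18 / 877)    [895 ≡ 18 mod 877]
  = -(9 / 877)    [877 ≡ 5 mod 8 ⇒ (2 / 877) = -1]
  = -(877 / 9)    [QR: 9 ≡ 1 mod 4, sign kept]
  = -(4 / 9)    [877 ≡ 4 mod 9]
  = -(1 / 9)    [9 ≡ 1 mod 8 ⇒ (2 / 9)^2 = +1]
  = -1    [(1 / 9) = 1]

-1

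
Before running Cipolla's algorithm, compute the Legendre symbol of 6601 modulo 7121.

(6601|7121)
  = (7121|6601)    [QR: 6601 ≡ 1 mod 4, sign kept]
  = (520|6601)    [7121 ≡ 520 mod 6601]
  = (65|6601)    [6601 ≡ 1 mod 8 ⇒ (2|6601)^3 = +1]
  = (6601|65)    [QR: 65 ≡ 1 mod 4, sign kept]
  = (36|65)    [6601 ≡ 36 mod 65]
  = (9|65)    [65 ≡ 1 mod 8 ⇒ (2|65)^2 = +1]
  = (65|9)    [QR: 9 ≡ 1 mod 4, sign kept]
  = (2|9)    [65 ≡ 2 mod 9]
  = (1|9)    [9 ≡ 1 mod 8 ⇒ (2|9) = +1]
  = 1    [(1|9) = 1]

1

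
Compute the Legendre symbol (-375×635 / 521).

By multiplicativity, (-375·635 / 521) = (-375 / 521)·(635 / 521).
First factor (-375 / 521):
Pull out -1: (-375 / 521) = (-1 / 521)·(375 / 521). Since 521 ≡ 1 (mod 4), (-1 / 521) = +1. Now have (375 / 521).
521 ≡ 1 (mod 4), so quadratic reciprocity gives (375 / 521) = (521 / 375). Reduce: 521 ≡ 146 (mod 375). Now have (146 / 375).
Factor out 2: 146 = 2·73. Since 375 ≡ 7 (mod 8), (2 / 375) = +1. Now have (73 / 375).
73 ≡ 1 (mod 4), so quadratic reciprocity gives (73 / 375) = (375 / 73). Reduce: 375 ≡ 10 (mod 73). Now have (10 / 73).
Factor out 2: 10 = 2·5. Since 73 ≡ 1 (mod 8), (2 / 73) = +1. Now have (5 / 73).
5 ≡ 1 (mod 4), so quadratic reciprocity gives (5 / 73) = (73 / 5). Reduce: 73 ≡ 3 (mod 5). Now have (3 / 5).
5 ≡ 1 (mod 4), so quadratic reciprocity gives (3 / 5) = (5 / 3). Reduce: 5 ≡ 2 (mod 3). Now have (2 / 3).
Factor out 2: 2 = 2. Since 3 ≡ 3 (mod 8), (2 / 3) = -1. Now have -(1 / 3).
(1 / 3) = 1. Collecting the sign factors: -1.
Second factor (635 / 521):
Reduce the numerator: 635 ≡ 114 (mod 521), so (635 / 521) = (114 / 521).
Factor out 2: 114 = 2·57. Since 521 ≡ 1 (mod 8), (2 / 521) = +1. Now have (57 / 521).
57 ≡ 1 (mod 4), so quadratic reciprocity gives (57 / 521) = (521 / 57). Reduce: 521 ≡ 8 (mod 57). Now have (8 / 57).
Factor out 2: 8 = 2^3. Since 57 ≡ 1 (mod 8), (2 / 57) = +1, and (2 / 57)^3 = +1. Now have (1 / 57).
(1 / 57) = 1. Collecting the sign factors: 1.
Product: (-1)·(1) = -1.

-1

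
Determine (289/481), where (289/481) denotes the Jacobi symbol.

1

(289/481)
  = (481/289)    [QR: 289 ≡ 1 mod 4, sign kept]
  = (192/289)    [481 ≡ 192 mod 289]
  = (3/289)    [289 ≡ 1 mod 8 ⇒ (2/289)^6 = +1]
  = (289/3)    [QR: 289 ≡ 1 mod 4, sign kept]
  = (1/3)    [289 ≡ 1 mod 3]
  = 1    [(1/3) = 1]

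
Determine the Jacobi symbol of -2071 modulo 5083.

Reduce the numerator: -2071 ≡ 3012 (mod 5083), so (-2071|5083) = (3012|5083).
Factor out 2: 3012 = 2^2·753. Since 5083 ≡ 3 (mod 8), (2|5083) = -1, and (2|5083)^2 = +1. Now have (753|5083).
753 ≡ 1 (mod 4), so quadratic reciprocity gives (753|5083) = (5083|753). Reduce: 5083 ≡ 565 (mod 753). Now have (565|753).
565 ≡ 1 (mod 4), so quadratic reciprocity gives (565|753) = (753|565). Reduce: 753 ≡ 188 (mod 565). Now have (188|565).
Factor out 2: 188 = 2^2·47. Since 565 ≡ 5 (mod 8), (2|565) = -1, and (2|565)^2 = +1. Now have (47|565).
565 ≡ 1 (mod 4), so quadratic reciprocity gives (47|565) = (565|47). Reduce: 565 ≡ 1 (mod 47). Now have (1|47).
(1|47) = 1. Collecting the sign factors: 1.

1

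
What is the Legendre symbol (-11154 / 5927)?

Reduce the numerator: -11154 ≡ 700 (mod 5927), so (-11154 / 5927) = (700 / 5927).
Factor out 2: 700 = 2^2·175. Since 5927 ≡ 7 (mod 8), (2 / 5927) = +1, and (2 / 5927)^2 = +1. Now have (175 / 5927).
Both 175 ≡ 3 and 5927 ≡ 3 (mod 4), so reciprocity gives (175 / 5927) = -(5927 / 175). Reduce: 5927 ≡ 152 (mod 175). Now have -(152 / 175).
Factor out 2: 152 = 2^3·19. Since 175 ≡ 7 (mod 8), (2 / 175) = +1, and (2 / 175)^3 = +1. Now have -(19 / 175).
Both 19 ≡ 3 and 175 ≡ 3 (mod 4), so reciprocity gives (19 / 175) = -(175 / 19). Reduce: 175 ≡ 4 (mod 19). Now have (4 / 19).
Factor out 2: 4 = 2^2. Since 19 ≡ 3 (mod 8), (2 / 19) = -1, and (2 / 19)^2 = +1. Now have (1 / 19).
(1 / 19) = 1. Collecting the sign factors: 1.

1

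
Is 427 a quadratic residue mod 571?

no

Both 427 ≡ 3 and 571 ≡ 3 (mod 4), so reciprocity gives (427|571) = -(571|427). Reduce: 571 ≡ 144 (mod 427). Now have -(144|427).
Factor out 2: 144 = 2^4·9. Since 427 ≡ 3 (mod 8), (2|427) = -1, and (2|427)^4 = +1. Now have -(9|427).
9 ≡ 1 (mod 4), so quadratic reciprocity gives (9|427) = (427|9). Reduce: 427 ≡ 4 (mod 9). Now have -(4|9).
Factor out 2: 4 = 2^2. Since 9 ≡ 1 (mod 8), (2|9) = +1, and (2|9)^2 = +1. Now have -(1|9).
(1|9) = 1. Collecting the sign factors: -1.
The Legendre symbol is -1, so x^2 ≡ 427 (mod 571) has no solution.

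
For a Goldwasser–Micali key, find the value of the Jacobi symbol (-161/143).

-1

Pull out -1: (-161/143) = (-1/143)·(161/143). Since 143 ≡ 3 (mod 4), (-1/143) = -1. Now have -(161/143).
Reduce the numerator: 161 ≡ 18 (mod 143), so (161/143) = (18/143).
Factor out 2: 18 = 2·9. Since 143 ≡ 7 (mod 8), (2/143) = +1. Now have -(9/143).
9 ≡ 1 (mod 4), so quadratic reciprocity gives (9/143) = (143/9). Reduce: 143 ≡ 8 (mod 9). Now have -(8/9).
Factor out 2: 8 = 2^3. Since 9 ≡ 1 (mod 8), (2/9) = +1, and (2/9)^3 = +1. Now have -(1/9).
(1/9) = 1. Collecting the sign factors: -1.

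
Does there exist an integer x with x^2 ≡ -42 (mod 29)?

yes

(-42/29)
  = (42/29)    [29 ≡ 1 mod 4 ⇒ (-1/29) = +1]
  = (13/29)    [42 ≡ 13 mod 29]
  = (29/13)    [QR: 13 ≡ 1 mod 4, sign kept]
  = (3/13)    [29 ≡ 3 mod 13]
  = (13/3)    [QR: 13 ≡ 1 mod 4, sign kept]
  = (1/3)    [13 ≡ 1 mod 3]
  = 1    [(1/3) = 1]
The Legendre symbol is 1, so x^2 ≡ -42 (mod 29) has solution.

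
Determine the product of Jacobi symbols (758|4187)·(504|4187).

By multiplicativity, (758·504|4187) = (758|4187)·(504|4187).
First factor (758|4187):
(758|4187)
  = -(379|4187)    [4187 ≡ 3 mod 8 ⇒ (2|4187) = -1]
  = (4187|379)    [QR: both ≡ 3 mod 4, sign flips]
  = (18|379)    [4187 ≡ 18 mod 379]
  = -(9|379)    [379 ≡ 3 mod 8 ⇒ (2|379) = -1]
  = -(379|9)    [QR: 9 ≡ 1 mod 4, sign kept]
  = -(1|9)    [379 ≡ 1 mod 9]
  = -1    [(1|9) = 1]
Second factor (504|4187):
(504|4187)
  = -(63|4187)    [4187 ≡ 3 mod 8 ⇒ (2|4187)^3 = -1]
  = (4187|63)    [QR: both ≡ 3 mod 4, sign flips]
  = (29|63)    [4187 ≡ 29 mod 63]
  = (63|29)    [QR: 29 ≡ 1 mod 4, sign kept]
  = (5|29)    [63 ≡ 5 mod 29]
  = (29|5)    [QR: 5 ≡ 1 mod 4, sign kept]
  = (4|5)    [29 ≡ 4 mod 5]
  = (1|5)    [5 ≡ 5 mod 8 ⇒ (2|5)^2 = +1]
  = 1    [(1|5) = 1]
Product: (-1)·(1) = -1.

-1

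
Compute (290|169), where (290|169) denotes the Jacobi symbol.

Reduce the numerator: 290 ≡ 121 (mod 169), so (290|169) = (121|169).
121 ≡ 1 (mod 4), so quadratic reciprocity gives (121|169) = (169|121). Reduce: 169 ≡ 48 (mod 121). Now have (48|121).
Factor out 2: 48 = 2^4·3. Since 121 ≡ 1 (mod 8), (2|121) = +1, and (2|121)^4 = +1. Now have (3|121).
121 ≡ 1 (mod 4), so quadratic reciprocity gives (3|121) = (121|3). Reduce: 121 ≡ 1 (mod 3). Now have (1|3).
(1|3) = 1. Collecting the sign factors: 1.

1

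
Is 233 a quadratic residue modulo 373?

233 ≡ 1 (mod 4), so quadratic reciprocity gives (233/373) = (373/233). Reduce: 373 ≡ 140 (mod 233). Now have (140/233).
Factor out 2: 140 = 2^2·35. Since 233 ≡ 1 (mod 8), (2/233) = +1, and (2/233)^2 = +1. Now have (35/233).
233 ≡ 1 (mod 4), so quadratic reciprocity gives (35/233) = (233/35). Reduce: 233 ≡ 23 (mod 35). Now have (23/35).
Both 23 ≡ 3 and 35 ≡ 3 (mod 4), so reciprocity gives (23/35) = -(35/23). Reduce: 35 ≡ 12 (mod 23). Now have -(12/23).
Factor out 2: 12 = 2^2·3. Since 23 ≡ 7 (mod 8), (2/23) = +1, and (2/23)^2 = +1. Now have -(3/23).
Both 3 ≡ 3 and 23 ≡ 3 (mod 4), so reciprocity gives (3/23) = -(23/3). Reduce: 23 ≡ 2 (mod 3). Now have (2/3).
Factor out 2: 2 = 2. Since 3 ≡ 3 (mod 8), (2/3) = -1. Now have -(1/3).
(1/3) = 1. Collecting the sign factors: -1.
(233/373) = -1, and 373 is prime, so 233 is not a quadratic residue mod 373.

no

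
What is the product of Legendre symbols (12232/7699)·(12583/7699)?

-1

By multiplicativity, (12232·12583/7699) = (12232/7699)·(12583/7699).
First factor (12232/7699):
(12232/7699)
  = (4533/7699)    [12232 ≡ 4533 mod 7699]
  = (7699/4533)    [QR: 4533 ≡ 1 mod 4, sign kept]
  = (3166/4533)    [7699 ≡ 3166 mod 4533]
  = -(1583/4533)    [4533 ≡ 5 mod 8 ⇒ (2/4533) = -1]
  = -(4533/1583)    [QR: 4533 ≡ 1 mod 4, sign kept]
  = -(1367/1583)    [4533 ≡ 1367 mod 1583]
  = (1583/1367)    [QR: both ≡ 3 mod 4, sign flips]
  = (216/1367)    [1583 ≡ 216 mod 1367]
  = (27/1367)    [1367 ≡ 7 mod 8 ⇒ (2/1367)^3 = +1]
  = -(1367/27)    [QR: both ≡ 3 mod 4, sign flips]
  = -(17/27)    [1367 ≡ 17 mod 27]
  = -(27/17)    [QR: 17 ≡ 1 mod 4, sign kept]
  = -(10/17)    [27 ≡ 10 mod 17]
  = -(5/17)    [17 ≡ 1 mod 8 ⇒ (2/17) = +1]
  = -(17/5)    [QR: 5 ≡ 1 mod 4, sign kept]
  = -(2/5)    [17 ≡ 2 mod 5]
  = (1/5)    [5 ≡ 5 mod 8 ⇒ (2/5) = -1]
  = 1    [(1/5) = 1]
Second factor (12583/7699):
(12583/7699)
  = (4884/7699)    [12583 ≡ 4884 mod 7699]
  = (1221/7699)    [7699 ≡ 3 mod 8 ⇒ (2/7699)^2 = +1]
  = (7699/1221)    [QR: 1221 ≡ 1 mod 4, sign kept]
  = (373/1221)    [7699 ≡ 373 mod 1221]
  = (1221/373)    [QR: 373 ≡ 1 mod 4, sign kept]
  = (102/373)    [1221 ≡ 102 mod 373]
  = -(51/373)    [373 ≡ 5 mod 8 ⇒ (2/373) = -1]
  = -(373/51)    [QR: 373 ≡ 1 mod 4, sign kept]
  = -(16/51)    [373 ≡ 16 mod 51]
  = -(1/51)    [51 ≡ 3 mod 8 ⇒ (2/51)^4 = +1]
  = -1    [(1/51) = 1]
Product: (1)·(-1) = -1.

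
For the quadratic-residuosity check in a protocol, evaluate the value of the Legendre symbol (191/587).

(191/587)
  = -(587/191)    [QR: both ≡ 3 mod 4, sign flips]
  = -(14/191)    [587 ≡ 14 mod 191]
  = -(7/191)    [191 ≡ 7 mod 8 ⇒ (2/191) = +1]
  = (191/7)    [QR: both ≡ 3 mod 4, sign flips]
  = (2/7)    [191 ≡ 2 mod 7]
  = (1/7)    [7 ≡ 7 mod 8 ⇒ (2/7) = +1]
  = 1    [(1/7) = 1]

1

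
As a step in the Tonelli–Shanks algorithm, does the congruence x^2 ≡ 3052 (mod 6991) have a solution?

yes

Factor out 2: 3052 = 2^2·763. Since 6991 ≡ 7 (mod 8), (2/6991) = +1, and (2/6991)^2 = +1. Now have (763/6991).
Both 763 ≡ 3 and 6991 ≡ 3 (mod 4), so reciprocity gives (763/6991) = -(6991/763). Reduce: 6991 ≡ 124 (mod 763). Now have -(124/763).
Factor out 2: 124 = 2^2·31. Since 763 ≡ 3 (mod 8), (2/763) = -1, and (2/763)^2 = +1. Now have -(31/763).
Both 31 ≡ 3 and 763 ≡ 3 (mod 4), so reciprocity gives (31/763) = -(763/31). Reduce: 763 ≡ 19 (mod 31). Now have (19/31).
Both 19 ≡ 3 and 31 ≡ 3 (mod 4), so reciprocity gives (19/31) = -(31/19). Reduce: 31 ≡ 12 (mod 19). Now have -(12/19).
Factor out 2: 12 = 2^2·3. Since 19 ≡ 3 (mod 8), (2/19) = -1, and (2/19)^2 = +1. Now have -(3/19).
Both 3 ≡ 3 and 19 ≡ 3 (mod 4), so reciprocity gives (3/19) = -(19/3). Reduce: 19 ≡ 1 (mod 3). Now have (1/3).
(1/3) = 1. Collecting the sign factors: 1.
(3052/6991) = 1, and 6991 is prime, so 3052 is a quadratic residue mod 6991.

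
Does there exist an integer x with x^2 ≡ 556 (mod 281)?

no

(556|281)
  = (275|281)    [556 ≡ 275 mod 281]
  = (281|275)    [QR: 281 ≡ 1 mod 4, sign kept]
  = (6|275)    [281 ≡ 6 mod 275]
  = -(3|275)    [275 ≡ 3 mod 8 ⇒ (2|275) = -1]
  = (275|3)    [QR: both ≡ 3 mod 4, sign flips]
  = (2|3)    [275 ≡ 2 mod 3]
  = -(1|3)    [3 ≡ 3 mod 8 ⇒ (2|3) = -1]
  = -1    [(1|3) = 1]
(556|281) = -1, and 281 is prime, so 556 is not a quadratic residue mod 281.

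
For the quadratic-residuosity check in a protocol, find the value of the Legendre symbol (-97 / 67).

Reduce the numerator: -97 ≡ 37 (mod 67), so (-97 / 67) = (37 / 67).
37 ≡ 1 (mod 4), so quadratic reciprocity gives (37 / 67) = (67 / 37). Reduce: 67 ≡ 30 (mod 37). Now have (30 / 37).
Factor out 2: 30 = 2·15. Since 37 ≡ 5 (mod 8), (2 / 37) = -1. Now have -(15 / 37).
37 ≡ 1 (mod 4), so quadratic reciprocity gives (15 / 37) = (37 / 15). Reduce: 37 ≡ 7 (mod 15). Now have -(7 / 15).
Both 7 ≡ 3 and 15 ≡ 3 (mod 4), so reciprocity gives (7 / 15) = -(15 / 7). Reduce: 15 ≡ 1 (mod 7). Now have (1 / 7).
(1 / 7) = 1. Collecting the sign factors: 1.

1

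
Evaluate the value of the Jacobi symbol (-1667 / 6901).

1

Pull out -1: (-1667 / 6901) = (-1 / 6901)·(1667 / 6901). Since 6901 ≡ 1 (mod 4), (-1 / 6901) = +1. Now have (1667 / 6901).
6901 ≡ 1 (mod 4), so quadratic reciprocity gives (1667 / 6901) = (6901 / 1667). Reduce: 6901 ≡ 233 (mod 1667). Now have (233 / 1667).
233 ≡ 1 (mod 4), so quadratic reciprocity gives (233 / 1667) = (1667 / 233). Reduce: 1667 ≡ 36 (mod 233). Now have (36 / 233).
Factor out 2: 36 = 2^2·9. Since 233 ≡ 1 (mod 8), (2 / 233) = +1, and (2 / 233)^2 = +1. Now have (9 / 233).
9 ≡ 1 (mod 4), so quadratic reciprocity gives (9 / 233) = (233 / 9). Reduce: 233 ≡ 8 (mod 9). Now have (8 / 9).
Factor out 2: 8 = 2^3. Since 9 ≡ 1 (mod 8), (2 / 9) = +1, and (2 / 9)^3 = +1. Now have (1 / 9).
(1 / 9) = 1. Collecting the sign factors: 1.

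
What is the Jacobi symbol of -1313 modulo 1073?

1

Pull out -1: (-1313 / 1073) = (-1 / 1073)·(1313 / 1073). Since 1073 ≡ 1 (mod 4), (-1 / 1073) = +1. Now have (1313 / 1073).
Reduce the numerator: 1313 ≡ 240 (mod 1073), so (1313 / 1073) = (240 / 1073).
Factor out 2: 240 = 2^4·15. Since 1073 ≡ 1 (mod 8), (2 / 1073) = +1, and (2 / 1073)^4 = +1. Now have (15 / 1073).
1073 ≡ 1 (mod 4), so quadratic reciprocity gives (15 / 1073) = (1073 / 15). Reduce: 1073 ≡ 8 (mod 15). Now have (8 / 15).
Factor out 2: 8 = 2^3. Since 15 ≡ 7 (mod 8), (2 / 15) = +1, and (2 / 15)^3 = +1. Now have (1 / 15).
(1 / 15) = 1. Collecting the sign factors: 1.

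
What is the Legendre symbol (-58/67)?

1

(-58/67)
  = (9/67)    [-58 ≡ 9 mod 67]
  = (67/9)    [QR: 9 ≡ 1 mod 4, sign kept]
  = (4/9)    [67 ≡ 4 mod 9]
  = (1/9)    [9 ≡ 1 mod 8 ⇒ (2/9)^2 = +1]
  = 1    [(1/9) = 1]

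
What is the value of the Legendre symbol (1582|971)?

Reduce the numerator: 1582 ≡ 611 (mod 971), so (1582|971) = (611|971).
Both 611 ≡ 3 and 971 ≡ 3 (mod 4), so reciprocity gives (611|971) = -(971|611). Reduce: 971 ≡ 360 (mod 611). Now have -(360|611).
Factor out 2: 360 = 2^3·45. Since 611 ≡ 3 (mod 8), (2|611) = -1, and (2|611)^3 = -1. Now have (45|611).
45 ≡ 1 (mod 4), so quadratic reciprocity gives (45|611) = (611|45). Reduce: 611 ≡ 26 (mod 45). Now have (26|45).
Factor out 2: 26 = 2·13. Since 45 ≡ 5 (mod 8), (2|45) = -1. Now have -(13|45).
13 ≡ 1 (mod 4), so quadratic reciprocity gives (13|45) = (45|13). Reduce: 45 ≡ 6 (mod 13). Now have -(6|13).
Factor out 2: 6 = 2·3. Since 13 ≡ 5 (mod 8), (2|13) = -1. Now have (3|13).
13 ≡ 1 (mod 4), so quadratic reciprocity gives (3|13) = (13|3). Reduce: 13 ≡ 1 (mod 3). Now have (1|3).
(1|3) = 1. Collecting the sign factors: 1.

1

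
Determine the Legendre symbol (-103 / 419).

1

(-103 / 419)
  = (316 / 419)    [-103 ≡ 316 mod 419]
  = (79 / 419)    [419 ≡ 3 mod 8 ⇒ (2 / 419)^2 = +1]
  = -(419 / 79)    [QR: both ≡ 3 mod 4, sign flips]
  = -(24 / 79)    [419 ≡ 24 mod 79]
  = -(3 / 79)    [79 ≡ 7 mod 8 ⇒ (2 / 79)^3 = +1]
  = (79 / 3)    [QR: both ≡ 3 mod 4, sign flips]
  = (1 / 3)    [79 ≡ 1 mod 3]
  = 1    [(1 / 3) = 1]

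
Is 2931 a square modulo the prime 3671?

yes

(2931/3671)
  = -(3671/2931)    [QR: both ≡ 3 mod 4, sign flips]
  = -(740/2931)    [3671 ≡ 740 mod 2931]
  = -(185/2931)    [2931 ≡ 3 mod 8 ⇒ (2/2931)^2 = +1]
  = -(2931/185)    [QR: 185 ≡ 1 mod 4, sign kept]
  = -(156/185)    [2931 ≡ 156 mod 185]
  = -(39/185)    [185 ≡ 1 mod 8 ⇒ (2/185)^2 = +1]
  = -(185/39)    [QR: 185 ≡ 1 mod 4, sign kept]
  = -(29/39)    [185 ≡ 29 mod 39]
  = -(39/29)    [QR: 29 ≡ 1 mod 4, sign kept]
  = -(10/29)    [39 ≡ 10 mod 29]
  = (5/29)    [29 ≡ 5 mod 8 ⇒ (2/29) = -1]
  = (29/5)    [QR: 5 ≡ 1 mod 4, sign kept]
  = (4/5)    [29 ≡ 4 mod 5]
  = (1/5)    [5 ≡ 5 mod 8 ⇒ (2/5)^2 = +1]
  = 1    [(1/5) = 1]
(2931/3671) = 1, and 3671 is prime, so 2931 is a quadratic residue mod 3671.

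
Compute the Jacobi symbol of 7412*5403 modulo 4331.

1

By multiplicativity, (7412·5403/4331) = (7412/4331)·(5403/4331).
First factor (7412/4331):
Reduce the numerator: 7412 ≡ 3081 (mod 4331), so (7412/4331) = (3081/4331).
3081 ≡ 1 (mod 4), so quadratic reciprocity gives (3081/4331) = (4331/3081). Reduce: 4331 ≡ 1250 (mod 3081). Now have (1250/3081).
Factor out 2: 1250 = 2·625. Since 3081 ≡ 1 (mod 8), (2/3081) = +1. Now have (625/3081).
625 ≡ 1 (mod 4), so quadratic reciprocity gives (625/3081) = (3081/625). Reduce: 3081 ≡ 581 (mod 625). Now have (581/625).
581 ≡ 1 (mod 4), so quadratic reciprocity gives (581/625) = (625/581). Reduce: 625 ≡ 44 (mod 581). Now have (44/581).
Factor out 2: 44 = 2^2·11. Since 581 ≡ 5 (mod 8), (2/581) = -1, and (2/581)^2 = +1. Now have (11/581).
581 ≡ 1 (mod 4), so quadratic reciprocity gives (11/581) = (581/11). Reduce: 581 ≡ 9 (mod 11). Now have (9/11).
9 ≡ 1 (mod 4), so quadratic reciprocity gives (9/11) = (11/9). Reduce: 11 ≡ 2 (mod 9). Now have (2/9).
Factor out 2: 2 = 2. Since 9 ≡ 1 (mod 8), (2/9) = +1. Now have (1/9).
(1/9) = 1. Collecting the sign factors: 1.
Second factor (5403/4331):
Reduce the numerator: 5403 ≡ 1072 (mod 4331), so (5403/4331) = (1072/4331).
Factor out 2: 1072 = 2^4·67. Since 4331 ≡ 3 (mod 8), (2/4331) = -1, and (2/4331)^4 = +1. Now have (67/4331).
Both 67 ≡ 3 and 4331 ≡ 3 (mod 4), so reciprocity gives (67/4331) = -(4331/67). Reduce: 4331 ≡ 43 (mod 67). Now have -(43/67).
Both 43 ≡ 3 and 67 ≡ 3 (mod 4), so reciprocity gives (43/67) = -(67/43). Reduce: 67 ≡ 24 (mod 43). Now have (24/43).
Factor out 2: 24 = 2^3·3. Since 43 ≡ 3 (mod 8), (2/43) = -1, and (2/43)^3 = -1. Now have -(3/43).
Both 3 ≡ 3 and 43 ≡ 3 (mod 4), so reciprocity gives (3/43) = -(43/3). Reduce: 43 ≡ 1 (mod 3). Now have (1/3).
(1/3) = 1. Collecting the sign factors: 1.
Product: (1)·(1) = 1.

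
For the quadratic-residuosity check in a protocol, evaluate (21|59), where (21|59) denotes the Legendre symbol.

21 ≡ 1 (mod 4), so quadratic reciprocity gives (21|59) = (59|21). Reduce: 59 ≡ 17 (mod 21). Now have (17|21).
17 ≡ 1 (mod 4), so quadratic reciprocity gives (17|21) = (21|17). Reduce: 21 ≡ 4 (mod 17). Now have (4|17).
Factor out 2: 4 = 2^2. Since 17 ≡ 1 (mod 8), (2|17) = +1, and (2|17)^2 = +1. Now have (1|17).
(1|17) = 1. Collecting the sign factors: 1.

1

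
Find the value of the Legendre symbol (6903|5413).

(6903|5413)
  = (1490|5413)    [6903 ≡ 1490 mod 5413]
  = -(745|5413)    [5413 ≡ 5 mod 8 ⇒ (2|5413) = -1]
  = -(5413|745)    [QR: 745 ≡ 1 mod 4, sign kept]
  = -(198|745)    [5413 ≡ 198 mod 745]
  = -(99|745)    [745 ≡ 1 mod 8 ⇒ (2|745) = +1]
  = -(745|99)    [QR: 745 ≡ 1 mod 4, sign kept]
  = -(52|99)    [745 ≡ 52 mod 99]
  = -(13|99)    [99 ≡ 3 mod 8 ⇒ (2|99)^2 = +1]
  = -(99|13)    [QR: 13 ≡ 1 mod 4, sign kept]
  = -(8|13)    [99 ≡ 8 mod 13]
  = (1|13)    [13 ≡ 5 mod 8 ⇒ (2|13)^3 = -1]
  = 1    [(1|13) = 1]

1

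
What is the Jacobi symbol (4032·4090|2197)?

By multiplicativity, (4032·4090|2197) = (4032|2197)·(4090|2197).
First factor (4032|2197):
(4032|2197)
  = (1835|2197)    [4032 ≡ 1835 mod 2197]
  = (2197|1835)    [QR: 2197 ≡ 1 mod 4, sign kept]
  = (362|1835)    [2197 ≡ 362 mod 1835]
  = -(181|1835)    [1835 ≡ 3 mod 8 ⇒ (2|1835) = -1]
  = -(1835|181)    [QR: 181 ≡ 1 mod 4, sign kept]
  = -(25|181)    [1835 ≡ 25 mod 181]
  = -(181|25)    [QR: 25 ≡ 1 mod 4, sign kept]
  = -(6|25)    [181 ≡ 6 mod 25]
  = -(3|25)    [25 ≡ 1 mod 8 ⇒ (2|25) = +1]
  = -(25|3)    [QR: 25 ≡ 1 mod 4, sign kept]
  = -(1|3)    [25 ≡ 1 mod 3]
  = -1    [(1|3) = 1]
Second factor (4090|2197):
(4090|2197)
  = (1893|2197)    [4090 ≡ 1893 mod 2197]
  = (2197|1893)    [QR: 1893 ≡ 1 mod 4, sign kept]
  = (304|1893)    [2197 ≡ 304 mod 1893]
  = (19|1893)    [1893 ≡ 5 mod 8 ⇒ (2|1893)^4 = +1]
  = (1893|19)    [QR: 1893 ≡ 1 mod 4, sign kept]
  = (12|19)    [1893 ≡ 12 mod 19]
  = (3|19)    [19 ≡ 3 mod 8 ⇒ (2|19)^2 = +1]
  = -(19|3)    [QR: both ≡ 3 mod 4, sign flips]
  = -(1|3)    [19 ≡ 1 mod 3]
  = -1    [(1|3) = 1]
Product: (-1)·(-1) = 1.

1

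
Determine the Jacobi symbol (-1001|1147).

1

Pull out -1: (-1001|1147) = (-1|1147)·(1001|1147). Since 1147 ≡ 3 (mod 4), (-1|1147) = -1. Now have -(1001|1147).
1001 ≡ 1 (mod 4), so quadratic reciprocity gives (1001|1147) = (1147|1001). Reduce: 1147 ≡ 146 (mod 1001). Now have -(146|1001).
Factor out 2: 146 = 2·73. Since 1001 ≡ 1 (mod 8), (2|1001) = +1. Now have -(73|1001).
73 ≡ 1 (mod 4), so quadratic reciprocity gives (73|1001) = (1001|73). Reduce: 1001 ≡ 52 (mod 73). Now have -(52|73).
Factor out 2: 52 = 2^2·13. Since 73 ≡ 1 (mod 8), (2|73) = +1, and (2|73)^2 = +1. Now have -(13|73).
13 ≡ 1 (mod 4), so quadratic reciprocity gives (13|73) = (73|13). Reduce: 73 ≡ 8 (mod 13). Now have -(8|13).
Factor out 2: 8 = 2^3. Since 13 ≡ 5 (mod 8), (2|13) = -1, and (2|13)^3 = -1. Now have (1|13).
(1|13) = 1. Collecting the sign factors: 1.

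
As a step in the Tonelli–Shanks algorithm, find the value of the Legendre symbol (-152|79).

Pull out -1: (-152|79) = (-1|79)·(152|79). Since 79 ≡ 3 (mod 4), (-1|79) = -1. Now have -(152|79).
Reduce the numerator: 152 ≡ 73 (mod 79), so (152|79) = (73|79).
73 ≡ 1 (mod 4), so quadratic reciprocity gives (73|79) = (79|73). Reduce: 79 ≡ 6 (mod 73). Now have -(6|73).
Factor out 2: 6 = 2·3. Since 73 ≡ 1 (mod 8), (2|73) = +1. Now have -(3|73).
73 ≡ 1 (mod 4), so quadratic reciprocity gives (3|73) = (73|3). Reduce: 73 ≡ 1 (mod 3). Now have -(1|3).
(1|3) = 1. Collecting the sign factors: -1.

-1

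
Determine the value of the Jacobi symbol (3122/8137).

-1

(3122/8137)
  = (1561/8137)    [8137 ≡ 1 mod 8 ⇒ (2/8137) = +1]
  = (8137/1561)    [QR: 1561 ≡ 1 mod 4, sign kept]
  = (332/1561)    [8137 ≡ 332 mod 1561]
  = (83/1561)    [1561 ≡ 1 mod 8 ⇒ (2/1561)^2 = +1]
  = (1561/83)    [QR: 1561 ≡ 1 mod 4, sign kept]
  = (67/83)    [1561 ≡ 67 mod 83]
  = -(83/67)    [QR: both ≡ 3 mod 4, sign flips]
  = -(16/67)    [83 ≡ 16 mod 67]
  = -(1/67)    [67 ≡ 3 mod 8 ⇒ (2/67)^4 = +1]
  = -1    [(1/67) = 1]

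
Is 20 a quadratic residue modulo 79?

yes

(20/79)
  = (5/79)    [79 ≡ 7 mod 8 ⇒ (2/79)^2 = +1]
  = (79/5)    [QR: 5 ≡ 1 mod 4, sign kept]
  = (4/5)    [79 ≡ 4 mod 5]
  = (1/5)    [5 ≡ 5 mod 8 ⇒ (2/5)^2 = +1]
  = 1    [(1/5) = 1]
The Legendre symbol is 1, so x^2 ≡ 20 (mod 79) has solution.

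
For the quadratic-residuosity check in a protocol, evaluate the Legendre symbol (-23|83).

Reduce the numerator: -23 ≡ 60 (mod 83), so (-23|83) = (60|83).
Factor out 2: 60 = 2^2·15. Since 83 ≡ 3 (mod 8), (2|83) = -1, and (2|83)^2 = +1. Now have (15|83).
Both 15 ≡ 3 and 83 ≡ 3 (mod 4), so reciprocity gives (15|83) = -(83|15). Reduce: 83 ≡ 8 (mod 15). Now have -(8|15).
Factor out 2: 8 = 2^3. Since 15 ≡ 7 (mod 8), (2|15) = +1, and (2|15)^3 = +1. Now have -(1|15).
(1|15) = 1. Collecting the sign factors: -1.

-1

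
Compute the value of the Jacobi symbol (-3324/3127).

Reduce the numerator: -3324 ≡ 2930 (mod 3127), so (-3324/3127) = (2930/3127).
Factor out 2: 2930 = 2·1465. Since 3127 ≡ 7 (mod 8), (2/3127) = +1. Now have (1465/3127).
1465 ≡ 1 (mod 4), so quadratic reciprocity gives (1465/3127) = (3127/1465). Reduce: 3127 ≡ 197 (mod 1465). Now have (197/1465).
197 ≡ 1 (mod 4), so quadratic reciprocity gives (197/1465) = (1465/197). Reduce: 1465 ≡ 86 (mod 197). Now have (86/197).
Factor out 2: 86 = 2·43. Since 197 ≡ 5 (mod 8), (2/197) = -1. Now have -(43/197).
197 ≡ 1 (mod 4), so quadratic reciprocity gives (43/197) = (197/43). Reduce: 197 ≡ 25 (mod 43). Now have -(25/43).
25 ≡ 1 (mod 4), so quadratic reciprocity gives (25/43) = (43/25). Reduce: 43 ≡ 18 (mod 25). Now have -(18/25).
Factor out 2: 18 = 2·9. Since 25 ≡ 1 (mod 8), (2/25) = +1. Now have -(9/25).
9 ≡ 1 (mod 4), so quadratic reciprocity gives (9/25) = (25/9). Reduce: 25 ≡ 7 (mod 9). Now have -(7/9).
9 ≡ 1 (mod 4), so quadratic reciprocity gives (7/9) = (9/7). Reduce: 9 ≡ 2 (mod 7). Now have -(2/7).
Factor out 2: 2 = 2. Since 7 ≡ 7 (mod 8), (2/7) = +1. Now have -(1/7).
(1/7) = 1. Collecting the sign factors: -1.

-1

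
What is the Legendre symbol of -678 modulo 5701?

Pull out -1: (-678 / 5701) = (-1 / 5701)·(678 / 5701). Since 5701 ≡ 1 (mod 4), (-1 / 5701) = +1. Now have (678 / 5701).
Factor out 2: 678 = 2·339. Since 5701 ≡ 5 (mod 8), (2 / 5701) = -1. Now have -(339 / 5701).
5701 ≡ 1 (mod 4), so quadratic reciprocity gives (339 / 5701) = (5701 / 339). Reduce: 5701 ≡ 277 (mod 339). Now have -(277 / 339).
277 ≡ 1 (mod 4), so quadratic reciprocity gives (277 / 339) = (339 / 277). Reduce: 339 ≡ 62 (mod 277). Now have -(62 / 277).
Factor out 2: 62 = 2·31. Since 277 ≡ 5 (mod 8), (2 / 277) = -1. Now have (31 / 277).
277 ≡ 1 (mod 4), so quadratic reciprocity gives (31 / 277) = (277 / 31). Reduce: 277 ≡ 29 (mod 31). Now have (29 / 31).
29 ≡ 1 (mod 4), so quadratic reciprocity gives (29 / 31) = (31 / 29). Reduce: 31 ≡ 2 (mod 29). Now have (2 / 29).
Factor out 2: 2 = 2. Since 29 ≡ 5 (mod 8), (2 / 29) = -1. Now have -(1 / 29).
(1 / 29) = 1. Collecting the sign factors: -1.

-1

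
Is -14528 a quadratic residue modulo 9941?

Reduce the numerator: -14528 ≡ 5354 (mod 9941), so (-14528/9941) = (5354/9941).
Factor out 2: 5354 = 2·2677. Since 9941 ≡ 5 (mod 8), (2/9941) = -1. Now have -(2677/9941).
2677 ≡ 1 (mod 4), so quadratic reciprocity gives (2677/9941) = (9941/2677). Reduce: 9941 ≡ 1910 (mod 2677). Now have -(1910/2677).
Factor out 2: 1910 = 2·955. Since 2677 ≡ 5 (mod 8), (2/2677) = -1. Now have (955/2677).
2677 ≡ 1 (mod 4), so quadratic reciprocity gives (955/2677) = (2677/955). Reduce: 2677 ≡ 767 (mod 955). Now have (767/955).
Both 767 ≡ 3 and 955 ≡ 3 (mod 4), so reciprocity gives (767/955) = -(955/767). Reduce: 955 ≡ 188 (mod 767). Now have -(188/767).
Factor out 2: 188 = 2^2·47. Since 767 ≡ 7 (mod 8), (2/767) = +1, and (2/767)^2 = +1. Now have -(47/767).
Both 47 ≡ 3 and 767 ≡ 3 (mod 4), so reciprocity gives (47/767) = -(767/47). Reduce: 767 ≡ 15 (mod 47). Now have (15/47).
Both 15 ≡ 3 and 47 ≡ 3 (mod 4), so reciprocity gives (15/47) = -(47/15). Reduce: 47 ≡ 2 (mod 15). Now have -(2/15).
Factor out 2: 2 = 2. Since 15 ≡ 7 (mod 8), (2/15) = +1. Now have -(1/15).
(1/15) = 1. Collecting the sign factors: -1.
(-14528/9941) = -1, and 9941 is prime, so -14528 is not a quadratic residue mod 9941.

no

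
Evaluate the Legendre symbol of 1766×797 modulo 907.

By multiplicativity, (1766·797/907) = (1766/907)·(797/907).
First factor (1766/907):
(1766/907)
  = (859/907)    [1766 ≡ 859 mod 907]
  = -(907/859)    [QR: both ≡ 3 mod 4, sign flips]
  = -(48/859)    [907 ≡ 48 mod 859]
  = -(3/859)    [859 ≡ 3 mod 8 ⇒ (2/859)^4 = +1]
  = (859/3)    [QR: both ≡ 3 mod 4, sign flips]
  = (1/3)    [859 ≡ 1 mod 3]
  = 1    [(1/3) = 1]
Second factor (797/907):
(797/907)
  = (907/797)    [QR: 797 ≡ 1 mod 4, sign kept]
  = (110/797)    [907 ≡ 110 mod 797]
  = -(55/797)    [797 ≡ 5 mod 8 ⇒ (2/797) = -1]
  = -(797/55)    [QR: 797 ≡ 1 mod 4, sign kept]
  = -(27/55)    [797 ≡ 27 mod 55]
  = (55/27)    [QR: both ≡ 3 mod 4, sign flips]
  = (1/27)    [55 ≡ 1 mod 27]
  = 1    [(1/27) = 1]
Product: (1)·(1) = 1.

1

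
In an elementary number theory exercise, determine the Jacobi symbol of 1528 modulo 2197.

-1

Factor out 2: 1528 = 2^3·191. Since 2197 ≡ 5 (mod 8), (2/2197) = -1, and (2/2197)^3 = -1. Now have -(191/2197).
2197 ≡ 1 (mod 4), so quadratic reciprocity gives (191/2197) = (2197/191). Reduce: 2197 ≡ 96 (mod 191). Now have -(96/191).
Factor out 2: 96 = 2^5·3. Since 191 ≡ 7 (mod 8), (2/191) = +1, and (2/191)^5 = +1. Now have -(3/191).
Both 3 ≡ 3 and 191 ≡ 3 (mod 4), so reciprocity gives (3/191) = -(191/3). Reduce: 191 ≡ 2 (mod 3). Now have (2/3).
Factor out 2: 2 = 2. Since 3 ≡ 3 (mod 8), (2/3) = -1. Now have -(1/3).
(1/3) = 1. Collecting the sign factors: -1.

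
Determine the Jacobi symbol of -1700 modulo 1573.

(-1700/1573)
  = (1446/1573)    [-1700 ≡ 1446 mod 1573]
  = -(723/1573)    [1573 ≡ 5 mod 8 ⇒ (2/1573) = -1]
  = -(1573/723)    [QR: 1573 ≡ 1 mod 4, sign kept]
  = -(127/723)    [1573 ≡ 127 mod 723]
  = (723/127)    [QR: both ≡ 3 mod 4, sign flips]
  = (88/127)    [723 ≡ 88 mod 127]
  = (11/127)    [127 ≡ 7 mod 8 ⇒ (2/127)^3 = +1]
  = -(127/11)    [QR: both ≡ 3 mod 4, sign flips]
  = -(6/11)    [127 ≡ 6 mod 11]
  = (3/11)    [11 ≡ 3 mod 8 ⇒ (2/11) = -1]
  = -(11/3)    [QR: both ≡ 3 mod 4, sign flips]
  = -(2/3)    [11 ≡ 2 mod 3]
  = (1/3)    [3 ≡ 3 mod 8 ⇒ (2/3) = -1]
  = 1    [(1/3) = 1]

1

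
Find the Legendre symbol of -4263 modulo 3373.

1

(-4263/3373)
  = (4263/3373)    [3373 ≡ 1 mod 4 ⇒ (-1/3373) = +1]
  = (890/3373)    [4263 ≡ 890 mod 3373]
  = -(445/3373)    [3373 ≡ 5 mod 8 ⇒ (2/3373) = -1]
  = -(3373/445)    [QR: 445 ≡ 1 mod 4, sign kept]
  = -(258/445)    [3373 ≡ 258 mod 445]
  = (129/445)    [445 ≡ 5 mod 8 ⇒ (2/445) = -1]
  = (445/129)    [QR: 129 ≡ 1 mod 4, sign kept]
  = (58/129)    [445 ≡ 58 mod 129]
  = (29/129)    [129 ≡ 1 mod 8 ⇒ (2/129) = +1]
  = (129/29)    [QR: 29 ≡ 1 mod 4, sign kept]
  = (13/29)    [129 ≡ 13 mod 29]
  = (29/13)    [QR: 13 ≡ 1 mod 4, sign kept]
  = (3/13)    [29 ≡ 3 mod 13]
  = (13/3)    [QR: 13 ≡ 1 mod 4, sign kept]
  = (1/3)    [13 ≡ 1 mod 3]
  = 1    [(1/3) = 1]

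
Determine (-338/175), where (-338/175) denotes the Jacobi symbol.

Reduce the numerator: -338 ≡ 12 (mod 175), so (-338/175) = (12/175).
Factor out 2: 12 = 2^2·3. Since 175 ≡ 7 (mod 8), (2/175) = +1, and (2/175)^2 = +1. Now have (3/175).
Both 3 ≡ 3 and 175 ≡ 3 (mod 4), so reciprocity gives (3/175) = -(175/3). Reduce: 175 ≡ 1 (mod 3). Now have -(1/3).
(1/3) = 1. Collecting the sign factors: -1.

-1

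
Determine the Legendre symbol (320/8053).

-1

Factor out 2: 320 = 2^6·5. Since 8053 ≡ 5 (mod 8), (2/8053) = -1, and (2/8053)^6 = +1. Now have (5/8053).
5 ≡ 1 (mod 4), so quadratic reciprocity gives (5/8053) = (8053/5). Reduce: 8053 ≡ 3 (mod 5). Now have (3/5).
5 ≡ 1 (mod 4), so quadratic reciprocity gives (3/5) = (5/3). Reduce: 5 ≡ 2 (mod 3). Now have (2/3).
Factor out 2: 2 = 2. Since 3 ≡ 3 (mod 8), (2/3) = -1. Now have -(1/3).
(1/3) = 1. Collecting the sign factors: -1.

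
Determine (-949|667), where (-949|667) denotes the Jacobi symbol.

1

(-949|667)
  = (385|667)    [-949 ≡ 385 mod 667]
  = (667|385)    [QR: 385 ≡ 1 mod 4, sign kept]
  = (282|385)    [667 ≡ 282 mod 385]
  = (141|385)    [385 ≡ 1 mod 8 ⇒ (2|385) = +1]
  = (385|141)    [QR: 141 ≡ 1 mod 4, sign kept]
  = (103|141)    [385 ≡ 103 mod 141]
  = (141|103)    [QR: 141 ≡ 1 mod 4, sign kept]
  = (38|103)    [141 ≡ 38 mod 103]
  = (19|103)    [103 ≡ 7 mod 8 ⇒ (2|103) = +1]
  = -(103|19)    [QR: both ≡ 3 mod 4, sign flips]
  = -(8|19)    [103 ≡ 8 mod 19]
  = (1|19)    [19 ≡ 3 mod 8 ⇒ (2|19)^3 = -1]
  = 1    [(1|19) = 1]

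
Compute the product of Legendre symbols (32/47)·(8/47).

By multiplicativity, (32·8/47) = (32/47)·(8/47).
First factor (32/47):
(32/47)
  = (1/47)    [47 ≡ 7 mod 8 ⇒ (2/47)^5 = +1]
  = 1    [(1/47) = 1]
Second factor (8/47):
(8/47)
  = (1/47)    [47 ≡ 7 mod 8 ⇒ (2/47)^3 = +1]
  = 1    [(1/47) = 1]
Product: (1)·(1) = 1.

1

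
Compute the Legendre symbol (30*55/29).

By multiplicativity, (30·55/29) = (30/29)·(55/29).
First factor (30/29):
Reduce the numerator: 30 ≡ 1 (mod 29), so (30/29) = (1/29).
(1/29) = 1. Collecting the sign factors: 1.
Second factor (55/29):
Reduce the numerator: 55 ≡ 26 (mod 29), so (55/29) = (26/29).
Factor out 2: 26 = 2·13. Since 29 ≡ 5 (mod 8), (2/29) = -1. Now have -(13/29).
13 ≡ 1 (mod 4), so quadratic reciprocity gives (13/29) = (29/13). Reduce: 29 ≡ 3 (mod 13). Now have -(3/13).
13 ≡ 1 (mod 4), so quadratic reciprocity gives (3/13) = (13/3). Reduce: 13 ≡ 1 (mod 3). Now have -(1/3).
(1/3) = 1. Collecting the sign factors: -1.
Product: (1)·(-1) = -1.

-1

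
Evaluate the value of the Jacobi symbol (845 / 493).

Reduce the numerator: 845 ≡ 352 (mod 493), so (845 / 493) = (352 / 493).
Factor out 2: 352 = 2^5·11. Since 493 ≡ 5 (mod 8), (2 / 493) = -1, and (2 / 493)^5 = -1. Now have -(11 / 493).
493 ≡ 1 (mod 4), so quadratic reciprocity gives (11 / 493) = (493 / 11). Reduce: 493 ≡ 9 (mod 11). Now have -(9 / 11).
9 ≡ 1 (mod 4), so quadratic reciprocity gives (9 / 11) = (11 / 9). Reduce: 11 ≡ 2 (mod 9). Now have -(2 / 9).
Factor out 2: 2 = 2. Since 9 ≡ 1 (mod 8), (2 / 9) = +1. Now have -(1 / 9).
(1 / 9) = 1. Collecting the sign factors: -1.

-1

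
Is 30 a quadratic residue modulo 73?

(30/73)
  = (15/73)    [73 ≡ 1 mod 8 ⇒ (2/73) = +1]
  = (73/15)    [QR: 73 ≡ 1 mod 4, sign kept]
  = (13/15)    [73 ≡ 13 mod 15]
  = (15/13)    [QR: 13 ≡ 1 mod 4, sign kept]
  = (2/13)    [15 ≡ 2 mod 13]
  = -(1/13)    [13 ≡ 5 mod 8 ⇒ (2/13) = -1]
  = -1    [(1/13) = 1]
(30/73) = -1, and 73 is prime, so 30 is not a quadratic residue mod 73.

no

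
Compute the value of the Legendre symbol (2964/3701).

1

Factor out 2: 2964 = 2^2·741. Since 3701 ≡ 5 (mod 8), (2/3701) = -1, and (2/3701)^2 = +1. Now have (741/3701).
741 ≡ 1 (mod 4), so quadratic reciprocity gives (741/3701) = (3701/741). Reduce: 3701 ≡ 737 (mod 741). Now have (737/741).
737 ≡ 1 (mod 4), so quadratic reciprocity gives (737/741) = (741/737). Reduce: 741 ≡ 4 (mod 737). Now have (4/737).
Factor out 2: 4 = 2^2. Since 737 ≡ 1 (mod 8), (2/737) = +1, and (2/737)^2 = +1. Now have (1/737).
(1/737) = 1. Collecting the sign factors: 1.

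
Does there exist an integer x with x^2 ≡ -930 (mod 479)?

yes

(-930|479)
  = (28|479)    [-930 ≡ 28 mod 479]
  = (7|479)    [479 ≡ 7 mod 8 ⇒ (2|479)^2 = +1]
  = -(479|7)    [QR: both ≡ 3 mod 4, sign flips]
  = -(3|7)    [479 ≡ 3 mod 7]
  = (7|3)    [QR: both ≡ 3 mod 4, sign flips]
  = (1|3)    [7 ≡ 1 mod 3]
  = 1    [(1|3) = 1]
(-930|479) = 1, and 479 is prime, so -930 is a quadratic residue mod 479.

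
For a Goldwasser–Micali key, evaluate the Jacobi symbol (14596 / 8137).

Reduce the numerator: 14596 ≡ 6459 (mod 8137), so (14596 / 8137) = (6459 / 8137).
8137 ≡ 1 (mod 4), so quadratic reciprocity gives (6459 / 8137) = (8137 / 6459). Reduce: 8137 ≡ 1678 (mod 6459). Now have (1678 / 6459).
Factor out 2: 1678 = 2·839. Since 6459 ≡ 3 (mod 8), (2 / 6459) = -1. Now have -(839 / 6459).
Both 839 ≡ 3 and 6459 ≡ 3 (mod 4), so reciprocity gives (839 / 6459) = -(6459 / 839). Reduce: 6459 ≡ 586 (mod 839). Now have (586 / 839).
Factor out 2: 586 = 2·293. Since 839 ≡ 7 (mod 8), (2 / 839) = +1. Now have (293 / 839).
293 ≡ 1 (mod 4), so quadratic reciprocity gives (293 / 839) = (839 / 293). Reduce: 839 ≡ 253 (mod 293). Now have (253 / 293).
253 ≡ 1 (mod 4), so quadratic reciprocity gives (253 / 293) = (293 / 253). Reduce: 293 ≡ 40 (mod 253). Now have (40 / 253).
Factor out 2: 40 = 2^3·5. Since 253 ≡ 5 (mod 8), (2 / 253) = -1, and (2 / 253)^3 = -1. Now have -(5 / 253).
5 ≡ 1 (mod 4), so quadratic reciprocity gives (5 / 253) = (253 / 5). Reduce: 253 ≡ 3 (mod 5). Now have -(3 / 5).
5 ≡ 1 (mod 4), so quadratic reciprocity gives (3 / 5) = (5 / 3). Reduce: 5 ≡ 2 (mod 3). Now have -(2 / 3).
Factor out 2: 2 = 2. Since 3 ≡ 3 (mod 8), (2 / 3) = -1. Now have (1 / 3).
(1 / 3) = 1. Collecting the sign factors: 1.

1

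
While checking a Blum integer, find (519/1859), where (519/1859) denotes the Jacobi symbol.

-1

Both 519 ≡ 3 and 1859 ≡ 3 (mod 4), so reciprocity gives (519/1859) = -(1859/519). Reduce: 1859 ≡ 302 (mod 519). Now have -(302/519).
Factor out 2: 302 = 2·151. Since 519 ≡ 7 (mod 8), (2/519) = +1. Now have -(151/519).
Both 151 ≡ 3 and 519 ≡ 3 (mod 4), so reciprocity gives (151/519) = -(519/151). Reduce: 519 ≡ 66 (mod 151). Now have (66/151).
Factor out 2: 66 = 2·33. Since 151 ≡ 7 (mod 8), (2/151) = +1. Now have (33/151).
33 ≡ 1 (mod 4), so quadratic reciprocity gives (33/151) = (151/33). Reduce: 151 ≡ 19 (mod 33). Now have (19/33).
33 ≡ 1 (mod 4), so quadratic reciprocity gives (19/33) = (33/19). Reduce: 33 ≡ 14 (mod 19). Now have (14/19).
Factor out 2: 14 = 2·7. Since 19 ≡ 3 (mod 8), (2/19) = -1. Now have -(7/19).
Both 7 ≡ 3 and 19 ≡ 3 (mod 4), so reciprocity gives (7/19) = -(19/7). Reduce: 19 ≡ 5 (mod 7). Now have (5/7).
5 ≡ 1 (mod 4), so quadratic reciprocity gives (5/7) = (7/5). Reduce: 7 ≡ 2 (mod 5). Now have (2/5).
Factor out 2: 2 = 2. Since 5 ≡ 5 (mod 8), (2/5) = -1. Now have -(1/5).
(1/5) = 1. Collecting the sign factors: -1.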